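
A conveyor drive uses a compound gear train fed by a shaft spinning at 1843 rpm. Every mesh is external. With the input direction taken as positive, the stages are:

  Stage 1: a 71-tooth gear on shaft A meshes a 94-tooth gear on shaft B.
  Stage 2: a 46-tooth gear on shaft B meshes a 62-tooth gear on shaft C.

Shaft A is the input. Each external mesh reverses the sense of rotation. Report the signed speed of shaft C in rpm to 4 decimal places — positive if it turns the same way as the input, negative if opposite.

Stage 1 [71T→94T]: ω = 1843.0000×71/94 = 1392.0532 rpm, dir flips to −; running = −1392.0532
Stage 2 [46T→62T]: ω = 1392.0532×46/62 = 1032.8137 rpm, dir flips to +; running = +1032.8137

+1032.8137 rpm (same as input, |ω| = 1032.8137 rpm)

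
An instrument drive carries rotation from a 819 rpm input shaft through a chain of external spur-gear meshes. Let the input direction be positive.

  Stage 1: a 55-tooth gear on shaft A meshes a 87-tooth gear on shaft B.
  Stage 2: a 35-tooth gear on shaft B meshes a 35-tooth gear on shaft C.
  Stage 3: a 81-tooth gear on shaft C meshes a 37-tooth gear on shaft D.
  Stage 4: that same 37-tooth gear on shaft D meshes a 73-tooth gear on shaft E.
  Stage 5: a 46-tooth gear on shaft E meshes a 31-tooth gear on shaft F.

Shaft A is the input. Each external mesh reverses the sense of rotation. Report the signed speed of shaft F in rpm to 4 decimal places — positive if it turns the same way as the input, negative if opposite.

-852.4828 rpm (opposite to input, |ω| = 852.4828 rpm)

Stage 1 [55T→87T]: ω = 819.0000×55/87 = 517.7586 rpm, dir flips to −; running = −517.7586
Stage 2 [35T→35T]: ω = 517.7586×35/35 = 517.7586 rpm, dir flips to +; running = +517.7586
Stage 3 [81T→37T]: ω = 517.7586×81/37 = 1133.4716 rpm, dir flips to −; running = −1133.4716
Stage 4 [37T→73T]: ω = 1133.4716×37/73 = 574.4993 rpm, dir flips to +; running = +574.4993
Stage 5 [46T→31T]: ω = 574.4993×46/31 = 852.4828 rpm, dir flips to −; running = −852.4828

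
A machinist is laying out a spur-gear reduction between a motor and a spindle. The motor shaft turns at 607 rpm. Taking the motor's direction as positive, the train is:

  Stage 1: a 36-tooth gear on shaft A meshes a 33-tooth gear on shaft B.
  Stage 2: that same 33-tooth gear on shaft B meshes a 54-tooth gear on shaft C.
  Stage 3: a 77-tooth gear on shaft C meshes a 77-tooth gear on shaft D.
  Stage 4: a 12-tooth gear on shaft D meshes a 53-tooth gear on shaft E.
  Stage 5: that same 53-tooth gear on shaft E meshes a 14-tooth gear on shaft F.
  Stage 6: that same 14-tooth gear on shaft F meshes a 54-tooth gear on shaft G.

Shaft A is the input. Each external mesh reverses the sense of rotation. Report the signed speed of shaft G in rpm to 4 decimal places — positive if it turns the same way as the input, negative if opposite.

+89.9259 rpm (same as input, |ω| = 89.9259 rpm)

Stage 1 [36T→33T]: ω = 607.0000×36/33 = 662.1818 rpm, dir flips to −; running = −662.1818
Stage 2 [33T→54T]: ω = 662.1818×33/54 = 404.6667 rpm, dir flips to +; running = +404.6667
Stage 3 [77T→77T]: ω = 404.6667×77/77 = 404.6667 rpm, dir flips to −; running = −404.6667
Stage 4 [12T→53T]: ω = 404.6667×12/53 = 91.6226 rpm, dir flips to +; running = +91.6226
Stage 5 [53T→14T]: ω = 91.6226×53/14 = 346.8571 rpm, dir flips to −; running = −346.8571
Stage 6 [14T→54T]: ω = 346.8571×14/54 = 89.9259 rpm, dir flips to +; running = +89.9259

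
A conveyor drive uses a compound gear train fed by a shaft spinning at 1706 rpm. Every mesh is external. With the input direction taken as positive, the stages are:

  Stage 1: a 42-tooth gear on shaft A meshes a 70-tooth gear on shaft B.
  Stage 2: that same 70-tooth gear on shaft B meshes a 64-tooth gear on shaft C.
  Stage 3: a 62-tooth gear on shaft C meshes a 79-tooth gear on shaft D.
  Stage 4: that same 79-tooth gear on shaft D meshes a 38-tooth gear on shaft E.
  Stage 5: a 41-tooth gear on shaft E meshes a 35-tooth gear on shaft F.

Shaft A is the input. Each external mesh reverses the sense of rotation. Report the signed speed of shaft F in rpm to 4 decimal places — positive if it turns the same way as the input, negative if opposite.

-2139.7954 rpm (opposite to input, |ω| = 2139.7954 rpm)

Stage 1 [42T→70T]: ω = 1706.0000×42/70 = 1023.6000 rpm, dir flips to −; running = −1023.6000
Stage 2 [70T→64T]: ω = 1023.6000×70/64 = 1119.5625 rpm, dir flips to +; running = +1119.5625
Stage 3 [62T→79T]: ω = 1119.5625×62/79 = 878.6440 rpm, dir flips to −; running = −878.6440
Stage 4 [79T→38T]: ω = 878.6440×79/38 = 1826.6546 rpm, dir flips to +; running = +1826.6546
Stage 5 [41T→35T]: ω = 1826.6546×41/35 = 2139.7954 rpm, dir flips to −; running = −2139.7954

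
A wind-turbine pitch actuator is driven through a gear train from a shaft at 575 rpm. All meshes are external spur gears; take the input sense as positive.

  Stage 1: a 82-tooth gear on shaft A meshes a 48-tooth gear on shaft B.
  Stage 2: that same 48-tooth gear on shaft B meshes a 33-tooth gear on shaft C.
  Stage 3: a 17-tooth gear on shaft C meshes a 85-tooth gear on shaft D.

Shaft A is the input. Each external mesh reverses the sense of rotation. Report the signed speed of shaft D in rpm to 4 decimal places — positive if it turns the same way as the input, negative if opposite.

Stage 1 [82T→48T]: ω = 575.0000×82/48 = 982.2917 rpm, dir flips to −; running = −982.2917
Stage 2 [48T→33T]: ω = 982.2917×48/33 = 1428.7879 rpm, dir flips to +; running = +1428.7879
Stage 3 [17T→85T]: ω = 1428.7879×17/85 = 285.7576 rpm, dir flips to −; running = −285.7576

-285.7576 rpm (opposite to input, |ω| = 285.7576 rpm)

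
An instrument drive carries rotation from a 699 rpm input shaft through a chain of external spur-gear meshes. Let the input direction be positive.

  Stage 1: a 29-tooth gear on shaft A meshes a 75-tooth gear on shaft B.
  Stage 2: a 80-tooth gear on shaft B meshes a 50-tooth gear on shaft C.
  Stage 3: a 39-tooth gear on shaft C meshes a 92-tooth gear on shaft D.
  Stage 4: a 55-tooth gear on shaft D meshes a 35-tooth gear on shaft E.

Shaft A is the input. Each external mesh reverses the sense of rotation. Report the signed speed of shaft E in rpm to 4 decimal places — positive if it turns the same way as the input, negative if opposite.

+288.0748 rpm (same as input, |ω| = 288.0748 rpm)

Stage 1 [29T→75T]: ω = 699.0000×29/75 = 270.2800 rpm, dir flips to −; running = −270.2800
Stage 2 [80T→50T]: ω = 270.2800×80/50 = 432.4480 rpm, dir flips to +; running = +432.4480
Stage 3 [39T→92T]: ω = 432.4480×39/92 = 183.3203 rpm, dir flips to −; running = −183.3203
Stage 4 [55T→35T]: ω = 183.3203×55/35 = 288.0748 rpm, dir flips to +; running = +288.0748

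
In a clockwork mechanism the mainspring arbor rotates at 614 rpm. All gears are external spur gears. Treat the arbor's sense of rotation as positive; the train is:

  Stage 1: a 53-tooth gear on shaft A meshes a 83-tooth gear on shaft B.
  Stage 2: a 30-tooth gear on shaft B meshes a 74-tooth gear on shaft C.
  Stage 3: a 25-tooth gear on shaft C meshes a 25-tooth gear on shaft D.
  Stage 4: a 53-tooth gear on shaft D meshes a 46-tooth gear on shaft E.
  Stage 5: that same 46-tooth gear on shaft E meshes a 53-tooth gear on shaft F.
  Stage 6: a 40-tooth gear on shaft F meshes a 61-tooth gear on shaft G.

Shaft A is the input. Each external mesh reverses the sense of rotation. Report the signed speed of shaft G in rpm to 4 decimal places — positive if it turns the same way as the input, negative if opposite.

+104.2283 rpm (same as input, |ω| = 104.2283 rpm)

Stage 1 [53T→83T]: ω = 614.0000×53/83 = 392.0723 rpm, dir flips to −; running = −392.0723
Stage 2 [30T→74T]: ω = 392.0723×30/74 = 158.9482 rpm, dir flips to +; running = +158.9482
Stage 3 [25T→25T]: ω = 158.9482×25/25 = 158.9482 rpm, dir flips to −; running = −158.9482
Stage 4 [53T→46T]: ω = 158.9482×53/46 = 183.1360 rpm, dir flips to +; running = +183.1360
Stage 5 [46T→53T]: ω = 183.1360×46/53 = 158.9482 rpm, dir flips to −; running = −158.9482
Stage 6 [40T→61T]: ω = 158.9482×40/61 = 104.2283 rpm, dir flips to +; running = +104.2283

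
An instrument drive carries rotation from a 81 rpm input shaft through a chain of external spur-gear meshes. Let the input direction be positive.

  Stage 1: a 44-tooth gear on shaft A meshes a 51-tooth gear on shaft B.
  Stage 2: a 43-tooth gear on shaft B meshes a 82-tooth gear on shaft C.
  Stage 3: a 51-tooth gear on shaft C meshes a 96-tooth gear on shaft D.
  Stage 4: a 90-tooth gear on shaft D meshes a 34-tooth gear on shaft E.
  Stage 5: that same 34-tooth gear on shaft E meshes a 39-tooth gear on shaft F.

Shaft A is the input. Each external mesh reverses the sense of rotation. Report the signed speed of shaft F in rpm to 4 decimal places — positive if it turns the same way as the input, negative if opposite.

Stage 1 [44T→51T]: ω = 81.0000×44/51 = 69.8824 rpm, dir flips to −; running = −69.8824
Stage 2 [43T→82T]: ω = 69.8824×43/82 = 36.6456 rpm, dir flips to +; running = +36.6456
Stage 3 [51T→96T]: ω = 36.6456×51/96 = 19.4680 rpm, dir flips to −; running = −19.4680
Stage 4 [90T→34T]: ω = 19.4680×90/34 = 51.5329 rpm, dir flips to +; running = +51.5329
Stage 5 [34T→39T]: ω = 51.5329×34/39 = 44.9261 rpm, dir flips to −; running = −44.9261

-44.9261 rpm (opposite to input, |ω| = 44.9261 rpm)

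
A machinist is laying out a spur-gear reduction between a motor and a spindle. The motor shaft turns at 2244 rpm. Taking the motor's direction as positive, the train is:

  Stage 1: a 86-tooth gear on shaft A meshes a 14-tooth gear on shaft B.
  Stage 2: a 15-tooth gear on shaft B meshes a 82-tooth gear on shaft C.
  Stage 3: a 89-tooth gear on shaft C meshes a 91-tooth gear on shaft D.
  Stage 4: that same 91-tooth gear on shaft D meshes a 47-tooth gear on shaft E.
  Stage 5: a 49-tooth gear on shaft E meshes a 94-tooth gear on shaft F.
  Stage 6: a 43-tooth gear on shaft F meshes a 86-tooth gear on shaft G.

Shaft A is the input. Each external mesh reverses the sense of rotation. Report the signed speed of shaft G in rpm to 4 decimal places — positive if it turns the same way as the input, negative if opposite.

+1244.5176 rpm (same as input, |ω| = 1244.5176 rpm)

Stage 1 [86T→14T]: ω = 2244.0000×86/14 = 13784.5714 rpm, dir flips to −; running = −13784.5714
Stage 2 [15T→82T]: ω = 13784.5714×15/82 = 2521.5679 rpm, dir flips to +; running = +2521.5679
Stage 3 [89T→91T]: ω = 2521.5679×89/91 = 2466.1489 rpm, dir flips to −; running = −2466.1489
Stage 4 [91T→47T]: ω = 2466.1489×91/47 = 4774.8840 rpm, dir flips to +; running = +4774.8840
Stage 5 [49T→94T]: ω = 4774.8840×49/94 = 2489.0353 rpm, dir flips to −; running = −2489.0353
Stage 6 [43T→86T]: ω = 2489.0353×43/86 = 1244.5176 rpm, dir flips to +; running = +1244.5176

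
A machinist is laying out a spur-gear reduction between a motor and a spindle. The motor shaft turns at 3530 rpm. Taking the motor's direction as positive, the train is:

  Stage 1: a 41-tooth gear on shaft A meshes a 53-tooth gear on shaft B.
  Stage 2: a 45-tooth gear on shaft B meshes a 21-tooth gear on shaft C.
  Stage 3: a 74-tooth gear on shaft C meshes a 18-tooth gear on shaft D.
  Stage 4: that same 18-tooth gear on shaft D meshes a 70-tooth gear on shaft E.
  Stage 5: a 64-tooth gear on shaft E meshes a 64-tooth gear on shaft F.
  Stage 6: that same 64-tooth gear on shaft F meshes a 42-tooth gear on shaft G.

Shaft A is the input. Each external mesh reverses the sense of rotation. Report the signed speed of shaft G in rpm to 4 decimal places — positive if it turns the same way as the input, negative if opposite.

+9426.2787 rpm (same as input, |ω| = 9426.2787 rpm)

Stage 1 [41T→53T]: ω = 3530.0000×41/53 = 2730.7547 rpm, dir flips to −; running = −2730.7547
Stage 2 [45T→21T]: ω = 2730.7547×45/21 = 5851.6173 rpm, dir flips to +; running = +5851.6173
Stage 3 [74T→18T]: ω = 5851.6173×74/18 = 24056.6487 rpm, dir flips to −; running = −24056.6487
Stage 4 [18T→70T]: ω = 24056.6487×18/70 = 6185.9954 rpm, dir flips to +; running = +6185.9954
Stage 5 [64T→64T]: ω = 6185.9954×64/64 = 6185.9954 rpm, dir flips to −; running = −6185.9954
Stage 6 [64T→42T]: ω = 6185.9954×64/42 = 9426.2787 rpm, dir flips to +; running = +9426.2787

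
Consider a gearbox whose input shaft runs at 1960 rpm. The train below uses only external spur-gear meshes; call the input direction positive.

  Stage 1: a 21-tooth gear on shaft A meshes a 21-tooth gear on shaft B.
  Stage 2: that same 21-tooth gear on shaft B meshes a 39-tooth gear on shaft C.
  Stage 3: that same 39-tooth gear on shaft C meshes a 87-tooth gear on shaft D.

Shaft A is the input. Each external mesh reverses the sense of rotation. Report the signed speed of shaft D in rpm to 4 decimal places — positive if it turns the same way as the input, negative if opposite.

Stage 1 [21T→21T]: ω = 1960.0000×21/21 = 1960.0000 rpm, dir flips to −; running = −1960.0000
Stage 2 [21T→39T]: ω = 1960.0000×21/39 = 1055.3846 rpm, dir flips to +; running = +1055.3846
Stage 3 [39T→87T]: ω = 1055.3846×39/87 = 473.1034 rpm, dir flips to −; running = −473.1034

-473.1034 rpm (opposite to input, |ω| = 473.1034 rpm)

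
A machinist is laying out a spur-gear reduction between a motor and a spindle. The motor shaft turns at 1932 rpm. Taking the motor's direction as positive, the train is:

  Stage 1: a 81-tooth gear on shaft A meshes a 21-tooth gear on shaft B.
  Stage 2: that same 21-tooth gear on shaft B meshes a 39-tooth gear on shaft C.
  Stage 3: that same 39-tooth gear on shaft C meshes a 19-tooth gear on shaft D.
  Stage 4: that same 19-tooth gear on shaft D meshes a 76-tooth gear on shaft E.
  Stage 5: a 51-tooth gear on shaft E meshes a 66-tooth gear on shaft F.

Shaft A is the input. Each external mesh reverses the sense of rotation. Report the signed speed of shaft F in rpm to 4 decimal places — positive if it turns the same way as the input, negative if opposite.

-1591.1268 rpm (opposite to input, |ω| = 1591.1268 rpm)

Stage 1 [81T→21T]: ω = 1932.0000×81/21 = 7452.0000 rpm, dir flips to −; running = −7452.0000
Stage 2 [21T→39T]: ω = 7452.0000×21/39 = 4012.6154 rpm, dir flips to +; running = +4012.6154
Stage 3 [39T→19T]: ω = 4012.6154×39/19 = 8236.4211 rpm, dir flips to −; running = −8236.4211
Stage 4 [19T→76T]: ω = 8236.4211×19/76 = 2059.1053 rpm, dir flips to +; running = +2059.1053
Stage 5 [51T→66T]: ω = 2059.1053×51/66 = 1591.1268 rpm, dir flips to −; running = −1591.1268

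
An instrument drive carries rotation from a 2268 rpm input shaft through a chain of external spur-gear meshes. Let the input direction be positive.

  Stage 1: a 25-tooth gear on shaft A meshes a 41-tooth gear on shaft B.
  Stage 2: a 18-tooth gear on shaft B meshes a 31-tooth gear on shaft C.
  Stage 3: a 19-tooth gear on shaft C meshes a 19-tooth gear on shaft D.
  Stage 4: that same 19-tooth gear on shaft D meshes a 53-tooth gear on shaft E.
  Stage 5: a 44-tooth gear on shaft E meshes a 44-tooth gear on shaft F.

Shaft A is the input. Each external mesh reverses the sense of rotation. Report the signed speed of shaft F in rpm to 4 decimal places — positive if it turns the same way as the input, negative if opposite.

-287.8643 rpm (opposite to input, |ω| = 287.8643 rpm)

Stage 1 [25T→41T]: ω = 2268.0000×25/41 = 1382.9268 rpm, dir flips to −; running = −1382.9268
Stage 2 [18T→31T]: ω = 1382.9268×18/31 = 802.9898 rpm, dir flips to +; running = +802.9898
Stage 3 [19T→19T]: ω = 802.9898×19/19 = 802.9898 rpm, dir flips to −; running = −802.9898
Stage 4 [19T→53T]: ω = 802.9898×19/53 = 287.8643 rpm, dir flips to +; running = +287.8643
Stage 5 [44T→44T]: ω = 287.8643×44/44 = 287.8643 rpm, dir flips to −; running = −287.8643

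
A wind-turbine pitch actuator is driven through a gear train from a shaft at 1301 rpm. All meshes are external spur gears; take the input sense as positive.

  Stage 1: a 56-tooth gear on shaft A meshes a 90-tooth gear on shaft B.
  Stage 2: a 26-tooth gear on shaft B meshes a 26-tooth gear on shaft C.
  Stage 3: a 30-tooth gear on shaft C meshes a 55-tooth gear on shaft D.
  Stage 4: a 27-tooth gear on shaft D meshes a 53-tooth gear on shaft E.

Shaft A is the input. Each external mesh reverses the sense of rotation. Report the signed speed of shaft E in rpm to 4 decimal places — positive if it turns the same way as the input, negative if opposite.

Stage 1 [56T→90T]: ω = 1301.0000×56/90 = 809.5111 rpm, dir flips to −; running = −809.5111
Stage 2 [26T→26T]: ω = 809.5111×26/26 = 809.5111 rpm, dir flips to +; running = +809.5111
Stage 3 [30T→55T]: ω = 809.5111×30/55 = 441.5515 rpm, dir flips to −; running = −441.5515
Stage 4 [27T→53T]: ω = 441.5515×27/53 = 224.9413 rpm, dir flips to +; running = +224.9413

+224.9413 rpm (same as input, |ω| = 224.9413 rpm)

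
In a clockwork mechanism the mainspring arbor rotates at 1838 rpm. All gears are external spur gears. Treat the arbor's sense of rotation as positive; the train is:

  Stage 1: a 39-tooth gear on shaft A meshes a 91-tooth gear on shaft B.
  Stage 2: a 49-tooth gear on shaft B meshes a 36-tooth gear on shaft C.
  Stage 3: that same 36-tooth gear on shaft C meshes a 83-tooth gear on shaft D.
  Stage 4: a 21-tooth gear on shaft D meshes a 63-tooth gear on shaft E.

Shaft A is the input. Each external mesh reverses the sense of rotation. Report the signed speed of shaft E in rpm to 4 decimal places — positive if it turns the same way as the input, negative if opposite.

+155.0120 rpm (same as input, |ω| = 155.0120 rpm)

Stage 1 [39T→91T]: ω = 1838.0000×39/91 = 787.7143 rpm, dir flips to −; running = −787.7143
Stage 2 [49T→36T]: ω = 787.7143×49/36 = 1072.1667 rpm, dir flips to +; running = +1072.1667
Stage 3 [36T→83T]: ω = 1072.1667×36/83 = 465.0361 rpm, dir flips to −; running = −465.0361
Stage 4 [21T→63T]: ω = 465.0361×21/63 = 155.0120 rpm, dir flips to +; running = +155.0120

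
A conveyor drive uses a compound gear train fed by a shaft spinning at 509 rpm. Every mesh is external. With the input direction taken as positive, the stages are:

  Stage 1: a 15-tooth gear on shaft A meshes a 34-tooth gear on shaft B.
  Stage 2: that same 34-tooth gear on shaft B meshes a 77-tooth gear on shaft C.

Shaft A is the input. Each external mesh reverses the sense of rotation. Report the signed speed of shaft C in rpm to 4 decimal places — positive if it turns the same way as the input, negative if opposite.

Stage 1 [15T→34T]: ω = 509.0000×15/34 = 224.5588 rpm, dir flips to −; running = −224.5588
Stage 2 [34T→77T]: ω = 224.5588×34/77 = 99.1558 rpm, dir flips to +; running = +99.1558

+99.1558 rpm (same as input, |ω| = 99.1558 rpm)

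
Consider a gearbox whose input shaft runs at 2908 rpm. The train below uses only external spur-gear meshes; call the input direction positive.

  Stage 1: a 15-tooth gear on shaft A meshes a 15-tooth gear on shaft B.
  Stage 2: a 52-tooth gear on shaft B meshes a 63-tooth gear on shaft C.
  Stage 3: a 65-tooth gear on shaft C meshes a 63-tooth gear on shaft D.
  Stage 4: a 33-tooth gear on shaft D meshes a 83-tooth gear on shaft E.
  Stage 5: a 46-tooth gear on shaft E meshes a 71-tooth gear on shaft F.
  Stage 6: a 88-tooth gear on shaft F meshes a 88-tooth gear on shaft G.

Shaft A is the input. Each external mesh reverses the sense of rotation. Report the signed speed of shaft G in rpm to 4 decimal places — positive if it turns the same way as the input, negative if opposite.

+637.9187 rpm (same as input, |ω| = 637.9187 rpm)

Stage 1 [15T→15T]: ω = 2908.0000×15/15 = 2908.0000 rpm, dir flips to −; running = −2908.0000
Stage 2 [52T→63T]: ω = 2908.0000×52/63 = 2400.2540 rpm, dir flips to +; running = +2400.2540
Stage 3 [65T→63T]: ω = 2400.2540×65/63 = 2476.4525 rpm, dir flips to −; running = −2476.4525
Stage 4 [33T→83T]: ω = 2476.4525×33/83 = 984.6136 rpm, dir flips to +; running = +984.6136
Stage 5 [46T→71T]: ω = 984.6136×46/71 = 637.9187 rpm, dir flips to −; running = −637.9187
Stage 6 [88T→88T]: ω = 637.9187×88/88 = 637.9187 rpm, dir flips to +; running = +637.9187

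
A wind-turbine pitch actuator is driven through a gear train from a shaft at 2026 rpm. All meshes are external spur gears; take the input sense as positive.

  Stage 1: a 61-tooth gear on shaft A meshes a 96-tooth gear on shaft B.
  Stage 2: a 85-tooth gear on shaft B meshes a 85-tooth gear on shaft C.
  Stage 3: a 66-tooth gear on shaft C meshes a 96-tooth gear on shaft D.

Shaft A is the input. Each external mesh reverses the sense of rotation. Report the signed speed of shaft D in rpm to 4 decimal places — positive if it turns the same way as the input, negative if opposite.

-885.0560 rpm (opposite to input, |ω| = 885.0560 rpm)

Stage 1 [61T→96T]: ω = 2026.0000×61/96 = 1287.3542 rpm, dir flips to −; running = −1287.3542
Stage 2 [85T→85T]: ω = 1287.3542×85/85 = 1287.3542 rpm, dir flips to +; running = +1287.3542
Stage 3 [66T→96T]: ω = 1287.3542×66/96 = 885.0560 rpm, dir flips to −; running = −885.0560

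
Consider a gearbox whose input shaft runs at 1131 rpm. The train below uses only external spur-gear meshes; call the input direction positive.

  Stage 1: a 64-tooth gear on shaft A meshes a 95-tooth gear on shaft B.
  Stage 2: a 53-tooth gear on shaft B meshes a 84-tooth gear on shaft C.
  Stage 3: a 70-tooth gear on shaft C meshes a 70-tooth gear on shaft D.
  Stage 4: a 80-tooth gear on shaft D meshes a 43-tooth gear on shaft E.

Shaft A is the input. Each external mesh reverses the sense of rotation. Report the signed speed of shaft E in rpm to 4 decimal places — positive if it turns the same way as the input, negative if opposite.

+894.4109 rpm (same as input, |ω| = 894.4109 rpm)

Stage 1 [64T→95T]: ω = 1131.0000×64/95 = 761.9368 rpm, dir flips to −; running = −761.9368
Stage 2 [53T→84T]: ω = 761.9368×53/84 = 480.7459 rpm, dir flips to +; running = +480.7459
Stage 3 [70T→70T]: ω = 480.7459×70/70 = 480.7459 rpm, dir flips to −; running = −480.7459
Stage 4 [80T→43T]: ω = 480.7459×80/43 = 894.4109 rpm, dir flips to +; running = +894.4109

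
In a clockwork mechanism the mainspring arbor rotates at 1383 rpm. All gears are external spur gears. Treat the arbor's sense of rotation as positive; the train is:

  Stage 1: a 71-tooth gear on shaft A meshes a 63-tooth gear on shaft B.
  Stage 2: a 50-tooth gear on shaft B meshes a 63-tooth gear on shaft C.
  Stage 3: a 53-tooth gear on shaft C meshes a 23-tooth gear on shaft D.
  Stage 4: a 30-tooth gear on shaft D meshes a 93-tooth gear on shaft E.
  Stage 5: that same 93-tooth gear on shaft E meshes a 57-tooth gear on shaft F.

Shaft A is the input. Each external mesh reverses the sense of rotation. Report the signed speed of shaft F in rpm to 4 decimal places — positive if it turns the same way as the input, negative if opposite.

Stage 1 [71T→63T]: ω = 1383.0000×71/63 = 1558.6190 rpm, dir flips to −; running = −1558.6190
Stage 2 [50T→63T]: ω = 1558.6190×50/63 = 1236.9992 rpm, dir flips to +; running = +1236.9992
Stage 3 [53T→23T]: ω = 1236.9992×53/23 = 2850.4765 rpm, dir flips to −; running = −2850.4765
Stage 4 [30T→93T]: ω = 2850.4765×30/93 = 919.5086 rpm, dir flips to +; running = +919.5086
Stage 5 [93T→57T]: ω = 919.5086×93/57 = 1500.2508 rpm, dir flips to −; running = −1500.2508

-1500.2508 rpm (opposite to input, |ω| = 1500.2508 rpm)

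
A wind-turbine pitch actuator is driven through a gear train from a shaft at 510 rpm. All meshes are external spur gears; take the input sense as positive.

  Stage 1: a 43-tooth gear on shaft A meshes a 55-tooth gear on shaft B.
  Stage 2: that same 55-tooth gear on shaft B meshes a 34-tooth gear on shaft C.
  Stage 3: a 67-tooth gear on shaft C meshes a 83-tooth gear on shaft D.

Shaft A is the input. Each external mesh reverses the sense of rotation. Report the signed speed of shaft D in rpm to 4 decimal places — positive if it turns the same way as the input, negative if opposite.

-520.6627 rpm (opposite to input, |ω| = 520.6627 rpm)

Stage 1 [43T→55T]: ω = 510.0000×43/55 = 398.7273 rpm, dir flips to −; running = −398.7273
Stage 2 [55T→34T]: ω = 398.7273×55/34 = 645.0000 rpm, dir flips to +; running = +645.0000
Stage 3 [67T→83T]: ω = 645.0000×67/83 = 520.6627 rpm, dir flips to −; running = −520.6627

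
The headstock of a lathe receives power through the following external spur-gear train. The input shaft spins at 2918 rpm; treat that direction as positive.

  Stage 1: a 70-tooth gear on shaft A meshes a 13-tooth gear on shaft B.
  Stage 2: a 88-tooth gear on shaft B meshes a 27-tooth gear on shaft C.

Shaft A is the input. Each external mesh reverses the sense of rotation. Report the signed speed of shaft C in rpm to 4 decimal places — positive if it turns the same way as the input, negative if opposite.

+51210.4843 rpm (same as input, |ω| = 51210.4843 rpm)

Stage 1 [70T→13T]: ω = 2918.0000×70/13 = 15712.3077 rpm, dir flips to −; running = −15712.3077
Stage 2 [88T→27T]: ω = 15712.3077×88/27 = 51210.4843 rpm, dir flips to +; running = +51210.4843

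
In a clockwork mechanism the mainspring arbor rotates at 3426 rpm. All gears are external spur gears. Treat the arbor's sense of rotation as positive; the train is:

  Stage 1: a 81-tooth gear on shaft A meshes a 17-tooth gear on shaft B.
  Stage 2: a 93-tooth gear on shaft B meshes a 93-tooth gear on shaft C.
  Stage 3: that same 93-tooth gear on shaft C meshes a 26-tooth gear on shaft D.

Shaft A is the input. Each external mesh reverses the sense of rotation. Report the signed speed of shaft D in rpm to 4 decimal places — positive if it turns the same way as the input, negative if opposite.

-58389.2715 rpm (opposite to input, |ω| = 58389.2715 rpm)

Stage 1 [81T→17T]: ω = 3426.0000×81/17 = 16323.8824 rpm, dir flips to −; running = −16323.8824
Stage 2 [93T→93T]: ω = 16323.8824×93/93 = 16323.8824 rpm, dir flips to +; running = +16323.8824
Stage 3 [93T→26T]: ω = 16323.8824×93/26 = 58389.2715 rpm, dir flips to −; running = −58389.2715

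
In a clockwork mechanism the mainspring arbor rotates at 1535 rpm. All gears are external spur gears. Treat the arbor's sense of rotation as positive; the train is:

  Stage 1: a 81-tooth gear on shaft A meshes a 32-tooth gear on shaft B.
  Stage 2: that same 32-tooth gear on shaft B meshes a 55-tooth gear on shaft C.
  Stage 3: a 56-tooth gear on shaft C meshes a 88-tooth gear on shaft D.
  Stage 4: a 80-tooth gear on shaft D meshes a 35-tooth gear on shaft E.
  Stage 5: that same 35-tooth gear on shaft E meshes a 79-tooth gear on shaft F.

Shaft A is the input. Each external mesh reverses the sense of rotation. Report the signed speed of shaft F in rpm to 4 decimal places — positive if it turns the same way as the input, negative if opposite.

Stage 1 [81T→32T]: ω = 1535.0000×81/32 = 3885.4688 rpm, dir flips to −; running = −3885.4688
Stage 2 [32T→55T]: ω = 3885.4688×32/55 = 2260.6364 rpm, dir flips to +; running = +2260.6364
Stage 3 [56T→88T]: ω = 2260.6364×56/88 = 1438.5868 rpm, dir flips to −; running = −1438.5868
Stage 4 [80T→35T]: ω = 1438.5868×80/35 = 3288.1983 rpm, dir flips to +; running = +3288.1983
Stage 5 [35T→79T]: ω = 3288.1983×35/79 = 1456.7967 rpm, dir flips to −; running = −1456.7967

-1456.7967 rpm (opposite to input, |ω| = 1456.7967 rpm)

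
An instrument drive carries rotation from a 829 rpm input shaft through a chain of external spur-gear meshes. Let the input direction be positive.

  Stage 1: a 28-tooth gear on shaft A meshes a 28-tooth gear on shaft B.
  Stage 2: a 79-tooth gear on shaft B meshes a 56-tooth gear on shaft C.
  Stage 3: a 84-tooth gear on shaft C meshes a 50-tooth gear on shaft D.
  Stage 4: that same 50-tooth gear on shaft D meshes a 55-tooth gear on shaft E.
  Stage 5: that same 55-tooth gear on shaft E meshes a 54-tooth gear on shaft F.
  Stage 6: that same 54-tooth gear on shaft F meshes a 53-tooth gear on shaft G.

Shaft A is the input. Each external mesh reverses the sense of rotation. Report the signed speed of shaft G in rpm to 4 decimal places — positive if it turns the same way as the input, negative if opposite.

Stage 1 [28T→28T]: ω = 829.0000×28/28 = 829.0000 rpm, dir flips to −; running = −829.0000
Stage 2 [79T→56T]: ω = 829.0000×79/56 = 1169.4821 rpm, dir flips to +; running = +1169.4821
Stage 3 [84T→50T]: ω = 1169.4821×84/50 = 1964.7300 rpm, dir flips to −; running = −1964.7300
Stage 4 [50T→55T]: ω = 1964.7300×50/55 = 1786.1182 rpm, dir flips to +; running = +1786.1182
Stage 5 [55T→54T]: ω = 1786.1182×55/54 = 1819.1944 rpm, dir flips to −; running = −1819.1944
Stage 6 [54T→53T]: ω = 1819.1944×54/53 = 1853.5189 rpm, dir flips to +; running = +1853.5189

+1853.5189 rpm (same as input, |ω| = 1853.5189 rpm)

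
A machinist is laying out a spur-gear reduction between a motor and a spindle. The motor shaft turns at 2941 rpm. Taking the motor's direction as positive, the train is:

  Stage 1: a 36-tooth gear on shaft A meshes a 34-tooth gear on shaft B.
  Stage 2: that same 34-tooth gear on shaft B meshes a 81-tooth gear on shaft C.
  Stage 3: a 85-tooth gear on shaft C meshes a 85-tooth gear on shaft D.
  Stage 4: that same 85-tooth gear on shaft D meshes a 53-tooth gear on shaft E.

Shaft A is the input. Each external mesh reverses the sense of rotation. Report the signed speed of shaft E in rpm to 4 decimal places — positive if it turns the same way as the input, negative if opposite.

+2096.3103 rpm (same as input, |ω| = 2096.3103 rpm)

Stage 1 [36T→34T]: ω = 2941.0000×36/34 = 3114.0000 rpm, dir flips to −; running = −3114.0000
Stage 2 [34T→81T]: ω = 3114.0000×34/81 = 1307.1111 rpm, dir flips to +; running = +1307.1111
Stage 3 [85T→85T]: ω = 1307.1111×85/85 = 1307.1111 rpm, dir flips to −; running = −1307.1111
Stage 4 [85T→53T]: ω = 1307.1111×85/53 = 2096.3103 rpm, dir flips to +; running = +2096.3103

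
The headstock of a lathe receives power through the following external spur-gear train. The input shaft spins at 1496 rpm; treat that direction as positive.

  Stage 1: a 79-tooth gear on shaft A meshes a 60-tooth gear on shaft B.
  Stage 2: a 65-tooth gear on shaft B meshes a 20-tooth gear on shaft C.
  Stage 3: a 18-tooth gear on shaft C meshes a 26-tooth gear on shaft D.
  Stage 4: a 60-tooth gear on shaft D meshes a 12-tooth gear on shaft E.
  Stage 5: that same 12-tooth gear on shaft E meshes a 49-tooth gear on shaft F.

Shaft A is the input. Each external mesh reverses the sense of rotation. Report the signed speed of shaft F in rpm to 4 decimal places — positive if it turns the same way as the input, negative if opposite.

Stage 1 [79T→60T]: ω = 1496.0000×79/60 = 1969.7333 rpm, dir flips to −; running = −1969.7333
Stage 2 [65T→20T]: ω = 1969.7333×65/20 = 6401.6333 rpm, dir flips to +; running = +6401.6333
Stage 3 [18T→26T]: ω = 6401.6333×18/26 = 4431.9000 rpm, dir flips to −; running = −4431.9000
Stage 4 [60T→12T]: ω = 4431.9000×60/12 = 22159.5000 rpm, dir flips to +; running = +22159.5000
Stage 5 [12T→49T]: ω = 22159.5000×12/49 = 5426.8163 rpm, dir flips to −; running = −5426.8163

-5426.8163 rpm (opposite to input, |ω| = 5426.8163 rpm)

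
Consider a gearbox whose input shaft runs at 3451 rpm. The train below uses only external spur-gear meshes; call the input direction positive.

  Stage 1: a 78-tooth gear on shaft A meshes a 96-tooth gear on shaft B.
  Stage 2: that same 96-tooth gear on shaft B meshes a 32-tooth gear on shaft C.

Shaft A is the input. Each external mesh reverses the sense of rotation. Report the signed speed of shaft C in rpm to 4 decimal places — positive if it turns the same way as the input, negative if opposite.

Stage 1 [78T→96T]: ω = 3451.0000×78/96 = 2803.9375 rpm, dir flips to −; running = −2803.9375
Stage 2 [96T→32T]: ω = 2803.9375×96/32 = 8411.8125 rpm, dir flips to +; running = +8411.8125

+8411.8125 rpm (same as input, |ω| = 8411.8125 rpm)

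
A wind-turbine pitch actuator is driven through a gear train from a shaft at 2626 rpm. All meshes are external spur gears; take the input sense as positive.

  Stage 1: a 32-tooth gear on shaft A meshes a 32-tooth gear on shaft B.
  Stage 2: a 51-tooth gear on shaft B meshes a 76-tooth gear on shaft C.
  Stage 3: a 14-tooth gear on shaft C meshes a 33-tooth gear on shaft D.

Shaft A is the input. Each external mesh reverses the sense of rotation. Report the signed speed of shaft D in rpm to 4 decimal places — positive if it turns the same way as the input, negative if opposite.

Stage 1 [32T→32T]: ω = 2626.0000×32/32 = 2626.0000 rpm, dir flips to −; running = −2626.0000
Stage 2 [51T→76T]: ω = 2626.0000×51/76 = 1762.1842 rpm, dir flips to +; running = +1762.1842
Stage 3 [14T→33T]: ω = 1762.1842×14/33 = 747.5933 rpm, dir flips to −; running = −747.5933

-747.5933 rpm (opposite to input, |ω| = 747.5933 rpm)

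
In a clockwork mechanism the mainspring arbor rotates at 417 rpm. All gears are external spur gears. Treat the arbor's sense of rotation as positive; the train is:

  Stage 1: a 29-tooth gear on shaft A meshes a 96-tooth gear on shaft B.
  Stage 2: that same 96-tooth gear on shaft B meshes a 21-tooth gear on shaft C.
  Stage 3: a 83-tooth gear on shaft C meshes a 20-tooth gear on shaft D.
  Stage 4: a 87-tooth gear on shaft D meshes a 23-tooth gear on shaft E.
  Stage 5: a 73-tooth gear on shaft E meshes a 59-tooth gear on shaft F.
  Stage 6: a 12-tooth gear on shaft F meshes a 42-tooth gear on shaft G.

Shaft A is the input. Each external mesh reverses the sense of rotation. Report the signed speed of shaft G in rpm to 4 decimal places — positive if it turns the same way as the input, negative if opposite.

+3195.6343 rpm (same as input, |ω| = 3195.6343 rpm)

Stage 1 [29T→96T]: ω = 417.0000×29/96 = 125.9688 rpm, dir flips to −; running = −125.9688
Stage 2 [96T→21T]: ω = 125.9688×96/21 = 575.8571 rpm, dir flips to +; running = +575.8571
Stage 3 [83T→20T]: ω = 575.8571×83/20 = 2389.8071 rpm, dir flips to −; running = −2389.8071
Stage 4 [87T→23T]: ω = 2389.8071×87/23 = 9039.7053 rpm, dir flips to +; running = +9039.7053
Stage 5 [73T→59T]: ω = 9039.7053×73/59 = 11184.7201 rpm, dir flips to −; running = −11184.7201
Stage 6 [12T→42T]: ω = 11184.7201×12/42 = 3195.6343 rpm, dir flips to +; running = +3195.6343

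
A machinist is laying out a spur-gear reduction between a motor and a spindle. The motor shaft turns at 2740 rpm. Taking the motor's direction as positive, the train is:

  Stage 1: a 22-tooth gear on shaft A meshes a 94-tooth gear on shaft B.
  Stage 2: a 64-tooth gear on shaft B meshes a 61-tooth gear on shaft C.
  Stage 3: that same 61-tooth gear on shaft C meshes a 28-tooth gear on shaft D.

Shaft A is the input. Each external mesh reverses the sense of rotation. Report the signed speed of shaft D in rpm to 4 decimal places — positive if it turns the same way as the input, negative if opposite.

-1465.7751 rpm (opposite to input, |ω| = 1465.7751 rpm)

Stage 1 [22T→94T]: ω = 2740.0000×22/94 = 641.2766 rpm, dir flips to −; running = −641.2766
Stage 2 [64T→61T]: ω = 641.2766×64/61 = 672.8148 rpm, dir flips to +; running = +672.8148
Stage 3 [61T→28T]: ω = 672.8148×61/28 = 1465.7751 rpm, dir flips to −; running = −1465.7751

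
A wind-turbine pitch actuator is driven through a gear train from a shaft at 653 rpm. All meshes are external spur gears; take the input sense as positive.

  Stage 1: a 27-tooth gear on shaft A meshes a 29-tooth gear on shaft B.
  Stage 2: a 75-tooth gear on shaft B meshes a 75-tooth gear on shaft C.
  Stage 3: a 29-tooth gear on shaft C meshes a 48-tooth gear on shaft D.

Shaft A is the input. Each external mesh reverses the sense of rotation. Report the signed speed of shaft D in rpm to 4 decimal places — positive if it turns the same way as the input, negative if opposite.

Stage 1 [27T→29T]: ω = 653.0000×27/29 = 607.9655 rpm, dir flips to −; running = −607.9655
Stage 2 [75T→75T]: ω = 607.9655×75/75 = 607.9655 rpm, dir flips to +; running = +607.9655
Stage 3 [29T→48T]: ω = 607.9655×29/48 = 367.3125 rpm, dir flips to −; running = −367.3125

-367.3125 rpm (opposite to input, |ω| = 367.3125 rpm)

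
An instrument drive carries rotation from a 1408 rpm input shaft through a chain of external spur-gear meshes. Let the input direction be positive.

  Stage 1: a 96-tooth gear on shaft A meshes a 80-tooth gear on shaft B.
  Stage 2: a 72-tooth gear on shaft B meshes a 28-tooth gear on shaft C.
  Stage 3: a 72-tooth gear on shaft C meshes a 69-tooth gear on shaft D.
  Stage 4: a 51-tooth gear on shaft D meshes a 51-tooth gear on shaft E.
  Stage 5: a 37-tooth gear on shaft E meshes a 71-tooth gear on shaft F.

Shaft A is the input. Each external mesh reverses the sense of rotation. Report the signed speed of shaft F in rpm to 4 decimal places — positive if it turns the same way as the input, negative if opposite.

Stage 1 [96T→80T]: ω = 1408.0000×96/80 = 1689.6000 rpm, dir flips to −; running = −1689.6000
Stage 2 [72T→28T]: ω = 1689.6000×72/28 = 4344.6857 rpm, dir flips to +; running = +4344.6857
Stage 3 [72T→69T]: ω = 4344.6857×72/69 = 4533.5851 rpm, dir flips to −; running = −4533.5851
Stage 4 [51T→51T]: ω = 4533.5851×51/51 = 4533.5851 rpm, dir flips to +; running = +4533.5851
Stage 5 [37T→71T]: ω = 4533.5851×37/71 = 2362.5725 rpm, dir flips to −; running = −2362.5725

-2362.5725 rpm (opposite to input, |ω| = 2362.5725 rpm)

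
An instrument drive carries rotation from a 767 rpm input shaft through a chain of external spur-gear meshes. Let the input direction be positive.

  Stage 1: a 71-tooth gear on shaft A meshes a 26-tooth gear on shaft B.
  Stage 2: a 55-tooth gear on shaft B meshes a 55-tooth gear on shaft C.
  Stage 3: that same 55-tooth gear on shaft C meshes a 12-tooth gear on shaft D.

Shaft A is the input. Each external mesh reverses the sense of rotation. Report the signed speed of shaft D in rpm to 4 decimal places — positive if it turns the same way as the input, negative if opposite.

Stage 1 [71T→26T]: ω = 767.0000×71/26 = 2094.5000 rpm, dir flips to −; running = −2094.5000
Stage 2 [55T→55T]: ω = 2094.5000×55/55 = 2094.5000 rpm, dir flips to +; running = +2094.5000
Stage 3 [55T→12T]: ω = 2094.5000×55/12 = 9599.7917 rpm, dir flips to −; running = −9599.7917

-9599.7917 rpm (opposite to input, |ω| = 9599.7917 rpm)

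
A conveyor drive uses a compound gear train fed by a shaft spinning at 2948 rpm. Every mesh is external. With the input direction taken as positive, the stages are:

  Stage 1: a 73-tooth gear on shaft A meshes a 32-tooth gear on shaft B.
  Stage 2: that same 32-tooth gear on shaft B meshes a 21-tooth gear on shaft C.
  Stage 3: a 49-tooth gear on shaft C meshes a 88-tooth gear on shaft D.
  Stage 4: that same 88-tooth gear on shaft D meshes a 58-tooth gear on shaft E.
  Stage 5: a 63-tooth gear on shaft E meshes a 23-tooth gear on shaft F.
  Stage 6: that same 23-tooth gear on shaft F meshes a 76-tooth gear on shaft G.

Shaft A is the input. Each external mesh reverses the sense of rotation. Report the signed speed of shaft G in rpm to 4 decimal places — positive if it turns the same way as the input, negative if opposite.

+7176.7214 rpm (same as input, |ω| = 7176.7214 rpm)

Stage 1 [73T→32T]: ω = 2948.0000×73/32 = 6725.1250 rpm, dir flips to −; running = −6725.1250
Stage 2 [32T→21T]: ω = 6725.1250×32/21 = 10247.8095 rpm, dir flips to +; running = +10247.8095
Stage 3 [49T→88T]: ω = 10247.8095×49/88 = 5706.1667 rpm, dir flips to −; running = −5706.1667
Stage 4 [88T→58T]: ω = 5706.1667×88/58 = 8657.6322 rpm, dir flips to +; running = +8657.6322
Stage 5 [63T→23T]: ω = 8657.6322×63/23 = 23714.3838 rpm, dir flips to −; running = −23714.3838
Stage 6 [23T→76T]: ω = 23714.3838×23/76 = 7176.7214 rpm, dir flips to +; running = +7176.7214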